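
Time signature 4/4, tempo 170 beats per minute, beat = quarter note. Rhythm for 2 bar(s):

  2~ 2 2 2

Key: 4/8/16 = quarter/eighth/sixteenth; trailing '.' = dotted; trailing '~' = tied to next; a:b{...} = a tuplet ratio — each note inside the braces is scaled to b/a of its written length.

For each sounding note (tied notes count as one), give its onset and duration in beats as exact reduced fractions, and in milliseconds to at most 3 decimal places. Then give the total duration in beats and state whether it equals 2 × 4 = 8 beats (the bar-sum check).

1) 0.0ms=0b +1411.765ms=4b
2) 1411.765ms=4b +705.882ms=2b
3) 2117.647ms=6b +705.882ms=2b
Σ=8b of 8 (170bpm 4/4) — PASS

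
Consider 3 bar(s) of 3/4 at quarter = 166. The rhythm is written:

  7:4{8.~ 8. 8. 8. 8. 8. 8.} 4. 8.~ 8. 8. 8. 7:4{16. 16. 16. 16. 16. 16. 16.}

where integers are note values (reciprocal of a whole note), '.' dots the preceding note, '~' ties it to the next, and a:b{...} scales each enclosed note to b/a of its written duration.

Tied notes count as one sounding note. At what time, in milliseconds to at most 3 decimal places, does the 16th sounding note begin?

1. 0.0ms @ 0 + 309.811ms (6/7)
2. 309.811ms @ 6/7 + 154.905ms (3/7)
3. 464.716ms @ 9/7 + 154.905ms (3/7)
4. 619.621ms @ 12/7 + 154.905ms (3/7)
5. 774.527ms @ 15/7 + 154.905ms (3/7)
6. 929.432ms @ 18/7 + 154.905ms (3/7)
7. 1084.337ms @ 3 + 542.169ms (3/2)
8. 1626.506ms @ 9/2 + 542.169ms (3/2)
9. 2168.675ms @ 6 + 271.084ms (3/4)
10. 2439.759ms @ 27/4 + 271.084ms (3/4)
11. 2710.843ms @ 15/2 + 77.453ms (3/14)
12. 2788.296ms @ 54/7 + 77.453ms (3/14)
13. 2865.749ms @ 111/14 + 77.453ms (3/14)
14. 2943.201ms @ 57/7 + 77.453ms (3/14)
15. 3020.654ms @ 117/14 + 77.453ms (3/14)
16. 3098.107ms @ 60/7 + 77.453ms (3/14)
17. 3175.559ms @ 123/14 + 77.453ms (3/14)

note 16 onset = 60/7b = 3098.107ms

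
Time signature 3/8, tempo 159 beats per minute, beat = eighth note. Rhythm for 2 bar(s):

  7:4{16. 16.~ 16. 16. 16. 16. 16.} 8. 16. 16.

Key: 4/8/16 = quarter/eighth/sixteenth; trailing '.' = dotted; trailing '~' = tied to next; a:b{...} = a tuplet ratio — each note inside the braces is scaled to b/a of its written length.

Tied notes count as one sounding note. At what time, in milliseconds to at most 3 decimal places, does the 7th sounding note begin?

note 7 onset = 3b = 1132.075ms

1. 0.0ms @ 0 + 161.725ms (3/7)
2. 161.725ms @ 3/7 + 323.45ms (6/7)
3. 485.175ms @ 9/7 + 161.725ms (3/7)
4. 646.9ms @ 12/7 + 161.725ms (3/7)
5. 808.625ms @ 15/7 + 161.725ms (3/7)
6. 970.35ms @ 18/7 + 161.725ms (3/7)
7. 1132.075ms @ 3 + 566.038ms (3/2)
8. 1698.113ms @ 9/2 + 283.019ms (3/4)
9. 1981.132ms @ 21/4 + 283.019ms (3/4)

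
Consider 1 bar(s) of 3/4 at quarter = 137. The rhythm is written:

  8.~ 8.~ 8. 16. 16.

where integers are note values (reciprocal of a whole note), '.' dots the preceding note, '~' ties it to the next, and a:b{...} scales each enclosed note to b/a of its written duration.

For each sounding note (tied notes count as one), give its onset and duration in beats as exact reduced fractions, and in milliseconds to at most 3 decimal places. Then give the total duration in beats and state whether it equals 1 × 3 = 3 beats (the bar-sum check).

1) 0.0ms=0b +985.401ms=9/4b
2) 985.401ms=9/4b +164.234ms=3/8b
3) 1149.635ms=21/8b +164.234ms=3/8b
Σ=3b of 3 (137bpm 3/4) — PASS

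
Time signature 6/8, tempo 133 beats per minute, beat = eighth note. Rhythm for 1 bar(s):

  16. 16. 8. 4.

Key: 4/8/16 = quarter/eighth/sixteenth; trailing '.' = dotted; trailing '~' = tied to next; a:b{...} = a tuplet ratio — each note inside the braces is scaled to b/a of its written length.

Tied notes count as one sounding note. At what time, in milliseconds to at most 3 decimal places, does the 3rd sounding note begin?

1. 0.0ms @ 0 + 338.346ms (3/4)
2. 338.346ms @ 3/4 + 338.346ms (3/4)
3. 676.692ms @ 3/2 + 676.692ms (3/2)
4. 1353.383ms @ 3 + 1353.383ms (3)

note 3 onset = 3/2b = 676.692ms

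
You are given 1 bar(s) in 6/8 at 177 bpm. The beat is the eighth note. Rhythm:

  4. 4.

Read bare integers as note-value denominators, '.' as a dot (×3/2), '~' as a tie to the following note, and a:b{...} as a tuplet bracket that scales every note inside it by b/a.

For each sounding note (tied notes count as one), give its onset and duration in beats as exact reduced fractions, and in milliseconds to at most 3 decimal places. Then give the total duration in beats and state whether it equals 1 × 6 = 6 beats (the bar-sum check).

1) 0.0ms=0b +1016.949ms=3b
2) 1016.949ms=3b +1016.949ms=3b
Σ=6b of 6 (177bpm 6/8) — PASS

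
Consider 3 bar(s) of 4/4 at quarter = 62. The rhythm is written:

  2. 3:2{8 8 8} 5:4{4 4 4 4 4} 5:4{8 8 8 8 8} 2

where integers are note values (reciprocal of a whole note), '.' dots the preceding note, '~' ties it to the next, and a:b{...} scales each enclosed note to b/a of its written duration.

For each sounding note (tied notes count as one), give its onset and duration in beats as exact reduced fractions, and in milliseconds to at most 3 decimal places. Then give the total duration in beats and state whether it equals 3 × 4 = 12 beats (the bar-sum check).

1) 0.0ms=0b +2903.226ms=3b
2) 2903.226ms=3b +322.581ms=1/3b
3) 3225.806ms=10/3b +322.581ms=1/3b
4) 3548.387ms=11/3b +322.581ms=1/3b
5) 3870.968ms=4b +774.194ms=4/5b
6) 4645.161ms=24/5b +774.194ms=4/5b
7) 5419.355ms=28/5b +774.194ms=4/5b
8) 6193.548ms=32/5b +774.194ms=4/5b
9) 6967.742ms=36/5b +774.194ms=4/5b
10) 7741.935ms=8b +387.097ms=2/5b
11) 8129.032ms=42/5b +387.097ms=2/5b
12) 8516.129ms=44/5b +387.097ms=2/5b
13) 8903.226ms=46/5b +387.097ms=2/5b
14) 9290.323ms=48/5b +387.097ms=2/5b
15) 9677.419ms=10b +1935.484ms=2b
Σ=12b of 12 (62bpm 4/4) — PASS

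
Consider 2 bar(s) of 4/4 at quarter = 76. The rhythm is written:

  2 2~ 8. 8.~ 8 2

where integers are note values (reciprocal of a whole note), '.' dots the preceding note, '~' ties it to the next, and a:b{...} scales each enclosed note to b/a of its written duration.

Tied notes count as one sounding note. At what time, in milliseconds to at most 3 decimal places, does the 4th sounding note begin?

1. 0.0ms @ 0 + 1578.947ms (2)
2. 1578.947ms @ 2 + 2171.053ms (11/4)
3. 3750.0ms @ 19/4 + 986.842ms (5/4)
4. 4736.842ms @ 6 + 1578.947ms (2)

note 4 onset = 6b = 4736.842ms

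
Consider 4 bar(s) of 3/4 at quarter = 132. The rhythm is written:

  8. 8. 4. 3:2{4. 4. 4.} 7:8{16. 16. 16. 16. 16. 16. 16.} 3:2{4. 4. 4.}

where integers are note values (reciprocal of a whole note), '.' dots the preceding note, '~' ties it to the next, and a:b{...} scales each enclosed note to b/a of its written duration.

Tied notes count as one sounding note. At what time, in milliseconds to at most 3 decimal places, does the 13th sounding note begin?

1. 0.0ms @ 0 + 340.909ms (3/4)
2. 340.909ms @ 3/4 + 340.909ms (3/4)
3. 681.818ms @ 3/2 + 681.818ms (3/2)
4. 1363.636ms @ 3 + 454.545ms (1)
5. 1818.182ms @ 4 + 454.545ms (1)
6. 2272.727ms @ 5 + 454.545ms (1)
7. 2727.273ms @ 6 + 194.805ms (3/7)
8. 2922.078ms @ 45/7 + 194.805ms (3/7)
9. 3116.883ms @ 48/7 + 194.805ms (3/7)
10. 3311.688ms @ 51/7 + 194.805ms (3/7)
11. 3506.494ms @ 54/7 + 194.805ms (3/7)
12. 3701.299ms @ 57/7 + 194.805ms (3/7)
13. 3896.104ms @ 60/7 + 194.805ms (3/7)
14. 4090.909ms @ 9 + 454.545ms (1)
15. 4545.455ms @ 10 + 454.545ms (1)
16. 5000.0ms @ 11 + 454.545ms (1)

note 13 onset = 60/7b = 3896.104ms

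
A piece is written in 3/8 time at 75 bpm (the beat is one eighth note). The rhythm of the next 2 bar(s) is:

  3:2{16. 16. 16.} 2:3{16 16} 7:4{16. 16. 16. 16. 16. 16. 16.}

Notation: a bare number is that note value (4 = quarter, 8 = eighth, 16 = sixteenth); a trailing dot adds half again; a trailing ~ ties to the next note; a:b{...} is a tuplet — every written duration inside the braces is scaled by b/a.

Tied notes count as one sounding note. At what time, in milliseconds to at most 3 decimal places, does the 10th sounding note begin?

note 10 onset = 33/7b = 3771.429ms

1. 0.0ms @ 0 + 400.0ms (1/2)
2. 400.0ms @ 1/2 + 400.0ms (1/2)
3. 800.0ms @ 1 + 400.0ms (1/2)
4. 1200.0ms @ 3/2 + 600.0ms (3/4)
5. 1800.0ms @ 9/4 + 600.0ms (3/4)
6. 2400.0ms @ 3 + 342.857ms (3/7)
7. 2742.857ms @ 24/7 + 342.857ms (3/7)
8. 3085.714ms @ 27/7 + 342.857ms (3/7)
9. 3428.571ms @ 30/7 + 342.857ms (3/7)
10. 3771.429ms @ 33/7 + 342.857ms (3/7)
11. 4114.286ms @ 36/7 + 342.857ms (3/7)
12. 4457.143ms @ 39/7 + 342.857ms (3/7)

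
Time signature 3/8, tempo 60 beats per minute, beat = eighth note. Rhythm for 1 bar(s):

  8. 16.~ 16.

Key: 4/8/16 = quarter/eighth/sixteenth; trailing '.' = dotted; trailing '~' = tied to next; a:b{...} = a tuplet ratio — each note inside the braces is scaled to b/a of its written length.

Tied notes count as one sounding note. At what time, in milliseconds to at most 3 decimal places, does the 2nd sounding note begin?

1. 0.0ms @ 0 + 1500.0ms (3/2)
2. 1500.0ms @ 3/2 + 1500.0ms (3/2)

note 2 onset = 3/2b = 1500.0ms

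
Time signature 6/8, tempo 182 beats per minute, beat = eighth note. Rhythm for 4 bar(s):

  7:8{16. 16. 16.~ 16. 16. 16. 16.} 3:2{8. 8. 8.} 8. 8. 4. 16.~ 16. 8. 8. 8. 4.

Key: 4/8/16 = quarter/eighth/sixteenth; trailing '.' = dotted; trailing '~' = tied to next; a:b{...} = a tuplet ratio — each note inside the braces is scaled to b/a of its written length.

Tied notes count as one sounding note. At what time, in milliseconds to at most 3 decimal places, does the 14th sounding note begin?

note 14 onset = 33/2b = 5439.56ms

1. 0.0ms @ 0 + 282.575ms (6/7)
2. 282.575ms @ 6/7 + 282.575ms (6/7)
3. 565.149ms @ 12/7 + 565.149ms (12/7)
4. 1130.298ms @ 24/7 + 282.575ms (6/7)
5. 1412.873ms @ 30/7 + 282.575ms (6/7)
6. 1695.447ms @ 36/7 + 282.575ms (6/7)
7. 1978.022ms @ 6 + 329.67ms (1)
8. 2307.692ms @ 7 + 329.67ms (1)
9. 2637.363ms @ 8 + 329.67ms (1)
10. 2967.033ms @ 9 + 494.505ms (3/2)
11. 3461.538ms @ 21/2 + 494.505ms (3/2)
12. 3956.044ms @ 12 + 989.011ms (3)
13. 4945.055ms @ 15 + 494.505ms (3/2)
14. 5439.56ms @ 33/2 + 494.505ms (3/2)
15. 5934.066ms @ 18 + 494.505ms (3/2)
16. 6428.571ms @ 39/2 + 494.505ms (3/2)
17. 6923.077ms @ 21 + 989.011ms (3)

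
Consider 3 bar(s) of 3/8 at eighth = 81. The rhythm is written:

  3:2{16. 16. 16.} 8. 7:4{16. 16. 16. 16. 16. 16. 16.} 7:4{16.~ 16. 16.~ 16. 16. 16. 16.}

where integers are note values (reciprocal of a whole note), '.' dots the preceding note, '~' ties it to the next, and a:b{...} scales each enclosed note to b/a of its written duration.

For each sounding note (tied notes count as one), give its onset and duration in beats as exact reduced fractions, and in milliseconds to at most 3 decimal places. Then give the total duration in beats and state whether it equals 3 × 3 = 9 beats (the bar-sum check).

1) 0.0ms=0b +370.37ms=1/2b
2) 370.37ms=1/2b +370.37ms=1/2b
3) 740.741ms=1b +370.37ms=1/2b
4) 1111.111ms=3/2b +1111.111ms=3/2b
5) 2222.222ms=3b +317.46ms=3/7b
6) 2539.683ms=24/7b +317.46ms=3/7b
7) 2857.143ms=27/7b +317.46ms=3/7b
8) 3174.603ms=30/7b +317.46ms=3/7b
9) 3492.063ms=33/7b +317.46ms=3/7b
10) 3809.524ms=36/7b +317.46ms=3/7b
11) 4126.984ms=39/7b +317.46ms=3/7b
12) 4444.444ms=6b +634.921ms=6/7b
13) 5079.365ms=48/7b +634.921ms=6/7b
14) 5714.286ms=54/7b +317.46ms=3/7b
15) 6031.746ms=57/7b +317.46ms=3/7b
16) 6349.206ms=60/7b +317.46ms=3/7b
Σ=9b of 9 (81bpm 3/8) — PASS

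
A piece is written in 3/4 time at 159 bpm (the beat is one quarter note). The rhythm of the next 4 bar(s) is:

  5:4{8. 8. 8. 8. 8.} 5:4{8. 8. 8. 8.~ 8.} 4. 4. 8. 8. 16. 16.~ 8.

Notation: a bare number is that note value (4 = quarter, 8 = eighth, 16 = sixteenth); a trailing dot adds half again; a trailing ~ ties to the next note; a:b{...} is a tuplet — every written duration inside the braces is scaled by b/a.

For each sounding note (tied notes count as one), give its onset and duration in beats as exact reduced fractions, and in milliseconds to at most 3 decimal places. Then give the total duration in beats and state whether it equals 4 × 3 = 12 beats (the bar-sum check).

1) 0.0ms=0b +226.415ms=3/5b
2) 226.415ms=3/5b +226.415ms=3/5b
3) 452.83ms=6/5b +226.415ms=3/5b
4) 679.245ms=9/5b +226.415ms=3/5b
5) 905.66ms=12/5b +226.415ms=3/5b
6) 1132.075ms=3b +226.415ms=3/5b
7) 1358.491ms=18/5b +226.415ms=3/5b
8) 1584.906ms=21/5b +226.415ms=3/5b
9) 1811.321ms=24/5b +452.83ms=6/5b
10) 2264.151ms=6b +566.038ms=3/2b
11) 2830.189ms=15/2b +566.038ms=3/2b
12) 3396.226ms=9b +283.019ms=3/4b
13) 3679.245ms=39/4b +283.019ms=3/4b
14) 3962.264ms=21/2b +141.509ms=3/8b
15) 4103.774ms=87/8b +424.528ms=9/8b
Σ=12b of 12 (159bpm 3/4) — PASS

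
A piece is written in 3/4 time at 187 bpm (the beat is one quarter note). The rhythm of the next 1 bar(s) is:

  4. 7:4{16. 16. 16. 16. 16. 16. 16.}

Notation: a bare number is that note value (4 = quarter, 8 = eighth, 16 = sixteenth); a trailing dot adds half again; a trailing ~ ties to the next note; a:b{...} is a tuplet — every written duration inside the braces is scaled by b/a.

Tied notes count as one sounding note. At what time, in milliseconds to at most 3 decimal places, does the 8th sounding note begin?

note 8 onset = 39/14b = 893.812ms

1. 0.0ms @ 0 + 481.283ms (3/2)
2. 481.283ms @ 3/2 + 68.755ms (3/14)
3. 550.038ms @ 12/7 + 68.755ms (3/14)
4. 618.793ms @ 27/14 + 68.755ms (3/14)
5. 687.548ms @ 15/7 + 68.755ms (3/14)
6. 756.303ms @ 33/14 + 68.755ms (3/14)
7. 825.057ms @ 18/7 + 68.755ms (3/14)
8. 893.812ms @ 39/14 + 68.755ms (3/14)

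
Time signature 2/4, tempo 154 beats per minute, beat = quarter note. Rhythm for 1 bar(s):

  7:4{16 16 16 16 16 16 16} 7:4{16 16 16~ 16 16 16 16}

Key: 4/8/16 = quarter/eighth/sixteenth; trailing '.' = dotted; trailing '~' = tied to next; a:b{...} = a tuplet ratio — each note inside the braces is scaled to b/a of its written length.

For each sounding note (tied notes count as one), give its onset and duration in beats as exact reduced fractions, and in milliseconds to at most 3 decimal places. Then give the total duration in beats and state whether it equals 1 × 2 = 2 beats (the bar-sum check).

1) 0.0ms=0b +55.659ms=1/7b
2) 55.659ms=1/7b +55.659ms=1/7b
3) 111.317ms=2/7b +55.659ms=1/7b
4) 166.976ms=3/7b +55.659ms=1/7b
5) 222.635ms=4/7b +55.659ms=1/7b
6) 278.293ms=5/7b +55.659ms=1/7b
7) 333.952ms=6/7b +55.659ms=1/7b
8) 389.61ms=1b +55.659ms=1/7b
9) 445.269ms=8/7b +55.659ms=1/7b
10) 500.928ms=9/7b +111.317ms=2/7b
11) 612.245ms=11/7b +55.659ms=1/7b
12) 667.904ms=12/7b +55.659ms=1/7b
13) 723.562ms=13/7b +55.659ms=1/7b
Σ=2b of 2 (154bpm 2/4) — PASS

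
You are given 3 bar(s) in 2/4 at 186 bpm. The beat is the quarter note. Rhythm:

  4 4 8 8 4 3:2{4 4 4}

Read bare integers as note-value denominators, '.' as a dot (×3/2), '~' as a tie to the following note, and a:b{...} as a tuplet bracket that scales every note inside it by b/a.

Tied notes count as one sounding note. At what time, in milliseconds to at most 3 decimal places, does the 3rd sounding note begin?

note 3 onset = 2b = 645.161ms

1. 0.0ms @ 0 + 322.581ms (1)
2. 322.581ms @ 1 + 322.581ms (1)
3. 645.161ms @ 2 + 161.29ms (1/2)
4. 806.452ms @ 5/2 + 161.29ms (1/2)
5. 967.742ms @ 3 + 322.581ms (1)
6. 1290.323ms @ 4 + 215.054ms (2/3)
7. 1505.376ms @ 14/3 + 215.054ms (2/3)
8. 1720.43ms @ 16/3 + 215.054ms (2/3)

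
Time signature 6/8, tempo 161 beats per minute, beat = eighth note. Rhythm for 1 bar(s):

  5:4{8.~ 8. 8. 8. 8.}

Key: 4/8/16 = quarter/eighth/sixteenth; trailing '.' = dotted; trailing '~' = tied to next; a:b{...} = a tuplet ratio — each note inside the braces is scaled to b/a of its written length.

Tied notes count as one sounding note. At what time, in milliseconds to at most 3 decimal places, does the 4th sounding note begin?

1. 0.0ms @ 0 + 894.41ms (12/5)
2. 894.41ms @ 12/5 + 447.205ms (6/5)
3. 1341.615ms @ 18/5 + 447.205ms (6/5)
4. 1788.82ms @ 24/5 + 447.205ms (6/5)

note 4 onset = 24/5b = 1788.82ms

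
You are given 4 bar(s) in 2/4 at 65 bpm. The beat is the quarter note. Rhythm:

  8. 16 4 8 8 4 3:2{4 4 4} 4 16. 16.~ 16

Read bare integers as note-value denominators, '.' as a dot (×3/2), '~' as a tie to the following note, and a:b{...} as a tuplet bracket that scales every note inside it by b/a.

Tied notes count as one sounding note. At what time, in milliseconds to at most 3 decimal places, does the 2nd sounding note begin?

1. 0.0ms @ 0 + 692.308ms (3/4)
2. 692.308ms @ 3/4 + 230.769ms (1/4)
3. 923.077ms @ 1 + 923.077ms (1)
4. 1846.154ms @ 2 + 461.538ms (1/2)
5. 2307.692ms @ 5/2 + 461.538ms (1/2)
6. 2769.231ms @ 3 + 923.077ms (1)
7. 3692.308ms @ 4 + 615.385ms (2/3)
8. 4307.692ms @ 14/3 + 615.385ms (2/3)
9. 4923.077ms @ 16/3 + 615.385ms (2/3)
10. 5538.462ms @ 6 + 923.077ms (1)
11. 6461.538ms @ 7 + 346.154ms (3/8)
12. 6807.692ms @ 59/8 + 576.923ms (5/8)

note 2 onset = 3/4b = 692.308ms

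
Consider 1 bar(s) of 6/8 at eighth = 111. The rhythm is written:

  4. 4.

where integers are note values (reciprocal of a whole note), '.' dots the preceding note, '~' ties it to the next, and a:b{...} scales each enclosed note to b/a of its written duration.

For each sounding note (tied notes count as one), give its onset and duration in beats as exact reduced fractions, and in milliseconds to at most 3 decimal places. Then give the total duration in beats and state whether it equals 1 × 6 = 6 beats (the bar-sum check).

1) 0.0ms=0b +1621.622ms=3b
2) 1621.622ms=3b +1621.622ms=3b
Σ=6b of 6 (111bpm 6/8) — PASS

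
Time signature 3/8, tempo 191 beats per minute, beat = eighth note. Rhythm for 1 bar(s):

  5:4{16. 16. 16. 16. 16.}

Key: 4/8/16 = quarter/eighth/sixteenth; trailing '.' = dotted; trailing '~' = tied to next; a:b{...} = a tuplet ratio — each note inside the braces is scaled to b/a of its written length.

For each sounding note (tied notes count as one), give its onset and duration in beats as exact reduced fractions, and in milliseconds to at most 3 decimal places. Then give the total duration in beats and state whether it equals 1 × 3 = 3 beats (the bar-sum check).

1) 0.0ms=0b +188.482ms=3/5b
2) 188.482ms=3/5b +188.482ms=3/5b
3) 376.963ms=6/5b +188.482ms=3/5b
4) 565.445ms=9/5b +188.482ms=3/5b
5) 753.927ms=12/5b +188.482ms=3/5b
Σ=3b of 3 (191bpm 3/8) — PASS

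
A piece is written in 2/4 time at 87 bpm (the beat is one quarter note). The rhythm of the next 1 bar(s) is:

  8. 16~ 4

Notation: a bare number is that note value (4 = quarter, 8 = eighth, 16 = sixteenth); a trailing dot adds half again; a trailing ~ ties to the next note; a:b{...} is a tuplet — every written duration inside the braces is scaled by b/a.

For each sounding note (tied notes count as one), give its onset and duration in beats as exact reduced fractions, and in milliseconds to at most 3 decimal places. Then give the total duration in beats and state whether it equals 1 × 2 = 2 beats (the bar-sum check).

1) 0.0ms=0b +517.241ms=3/4b
2) 517.241ms=3/4b +862.069ms=5/4b
Σ=2b of 2 (87bpm 2/4) — PASS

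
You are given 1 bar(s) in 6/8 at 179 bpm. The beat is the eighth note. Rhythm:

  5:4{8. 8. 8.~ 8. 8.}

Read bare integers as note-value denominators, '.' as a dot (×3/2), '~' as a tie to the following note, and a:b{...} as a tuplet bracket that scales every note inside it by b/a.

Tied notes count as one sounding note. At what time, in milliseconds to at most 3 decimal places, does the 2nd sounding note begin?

note 2 onset = 6/5b = 402.235ms

1. 0.0ms @ 0 + 402.235ms (6/5)
2. 402.235ms @ 6/5 + 402.235ms (6/5)
3. 804.469ms @ 12/5 + 804.469ms (12/5)
4. 1608.939ms @ 24/5 + 402.235ms (6/5)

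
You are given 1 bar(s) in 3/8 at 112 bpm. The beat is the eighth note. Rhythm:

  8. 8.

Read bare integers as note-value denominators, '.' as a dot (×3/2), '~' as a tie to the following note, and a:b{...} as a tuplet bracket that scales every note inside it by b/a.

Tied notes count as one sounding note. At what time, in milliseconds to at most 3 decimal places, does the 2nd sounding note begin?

note 2 onset = 3/2b = 803.571ms

1. 0.0ms @ 0 + 803.571ms (3/2)
2. 803.571ms @ 3/2 + 803.571ms (3/2)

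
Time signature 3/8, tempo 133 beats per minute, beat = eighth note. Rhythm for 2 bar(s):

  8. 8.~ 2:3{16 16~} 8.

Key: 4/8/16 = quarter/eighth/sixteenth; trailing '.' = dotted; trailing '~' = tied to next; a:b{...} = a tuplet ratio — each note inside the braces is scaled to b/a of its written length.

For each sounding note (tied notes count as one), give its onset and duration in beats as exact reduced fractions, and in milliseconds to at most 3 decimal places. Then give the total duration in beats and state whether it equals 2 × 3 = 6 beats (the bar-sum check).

1) 0.0ms=0b +676.692ms=3/2b
2) 676.692ms=3/2b +1015.038ms=9/4b
3) 1691.729ms=15/4b +1015.038ms=9/4b
Σ=6b of 6 (133bpm 3/8) — PASS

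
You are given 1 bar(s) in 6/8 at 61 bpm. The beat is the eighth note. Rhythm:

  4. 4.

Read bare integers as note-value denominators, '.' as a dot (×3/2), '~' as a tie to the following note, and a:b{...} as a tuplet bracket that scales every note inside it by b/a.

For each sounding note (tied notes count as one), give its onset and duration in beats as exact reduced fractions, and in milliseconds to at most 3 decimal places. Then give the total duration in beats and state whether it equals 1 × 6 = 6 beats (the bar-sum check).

1) 0.0ms=0b +2950.82ms=3b
2) 2950.82ms=3b +2950.82ms=3b
Σ=6b of 6 (61bpm 6/8) — PASS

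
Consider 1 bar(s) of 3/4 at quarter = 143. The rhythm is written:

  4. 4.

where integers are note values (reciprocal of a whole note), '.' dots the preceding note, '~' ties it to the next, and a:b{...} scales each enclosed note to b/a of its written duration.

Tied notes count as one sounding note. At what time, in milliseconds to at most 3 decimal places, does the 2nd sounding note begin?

note 2 onset = 3/2b = 629.371ms

1. 0.0ms @ 0 + 629.371ms (3/2)
2. 629.371ms @ 3/2 + 629.371ms (3/2)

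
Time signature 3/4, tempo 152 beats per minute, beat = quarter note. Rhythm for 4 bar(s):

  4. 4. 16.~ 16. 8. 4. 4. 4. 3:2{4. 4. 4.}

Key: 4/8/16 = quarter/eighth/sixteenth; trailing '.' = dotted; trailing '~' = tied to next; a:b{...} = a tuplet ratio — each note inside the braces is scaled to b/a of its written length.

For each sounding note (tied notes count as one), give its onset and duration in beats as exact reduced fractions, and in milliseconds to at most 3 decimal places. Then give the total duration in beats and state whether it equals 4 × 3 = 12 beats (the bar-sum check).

1) 0.0ms=0b +592.105ms=3/2b
2) 592.105ms=3/2b +592.105ms=3/2b
3) 1184.211ms=3b +296.053ms=3/4b
4) 1480.263ms=15/4b +296.053ms=3/4b
5) 1776.316ms=9/2b +592.105ms=3/2b
6) 2368.421ms=6b +592.105ms=3/2b
7) 2960.526ms=15/2b +592.105ms=3/2b
8) 3552.632ms=9b +394.737ms=1b
9) 3947.368ms=10b +394.737ms=1b
10) 4342.105ms=11b +394.737ms=1b
Σ=12b of 12 (152bpm 3/4) — PASS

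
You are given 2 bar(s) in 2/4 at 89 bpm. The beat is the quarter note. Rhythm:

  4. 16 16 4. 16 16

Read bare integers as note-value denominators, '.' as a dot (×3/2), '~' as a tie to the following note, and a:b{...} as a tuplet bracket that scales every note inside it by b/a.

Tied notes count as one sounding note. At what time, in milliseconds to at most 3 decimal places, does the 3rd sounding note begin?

note 3 onset = 7/4b = 1179.775ms

1. 0.0ms @ 0 + 1011.236ms (3/2)
2. 1011.236ms @ 3/2 + 168.539ms (1/4)
3. 1179.775ms @ 7/4 + 168.539ms (1/4)
4. 1348.315ms @ 2 + 1011.236ms (3/2)
5. 2359.551ms @ 7/2 + 168.539ms (1/4)
6. 2528.09ms @ 15/4 + 168.539ms (1/4)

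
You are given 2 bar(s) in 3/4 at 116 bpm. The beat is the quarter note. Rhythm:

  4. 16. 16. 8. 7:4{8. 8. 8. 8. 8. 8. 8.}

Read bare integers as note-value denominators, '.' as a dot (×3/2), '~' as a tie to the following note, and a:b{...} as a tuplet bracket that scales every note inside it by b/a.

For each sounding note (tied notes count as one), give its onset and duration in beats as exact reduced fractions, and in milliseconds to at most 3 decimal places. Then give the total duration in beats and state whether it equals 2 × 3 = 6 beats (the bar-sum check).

1) 0.0ms=0b +775.862ms=3/2b
2) 775.862ms=3/2b +193.966ms=3/8b
3) 969.828ms=15/8b +193.966ms=3/8b
4) 1163.793ms=9/4b +387.931ms=3/4b
5) 1551.724ms=3b +221.675ms=3/7b
6) 1773.399ms=24/7b +221.675ms=3/7b
7) 1995.074ms=27/7b +221.675ms=3/7b
8) 2216.749ms=30/7b +221.675ms=3/7b
9) 2438.424ms=33/7b +221.675ms=3/7b
10) 2660.099ms=36/7b +221.675ms=3/7b
11) 2881.773ms=39/7b +221.675ms=3/7b
Σ=6b of 6 (116bpm 3/4) — PASS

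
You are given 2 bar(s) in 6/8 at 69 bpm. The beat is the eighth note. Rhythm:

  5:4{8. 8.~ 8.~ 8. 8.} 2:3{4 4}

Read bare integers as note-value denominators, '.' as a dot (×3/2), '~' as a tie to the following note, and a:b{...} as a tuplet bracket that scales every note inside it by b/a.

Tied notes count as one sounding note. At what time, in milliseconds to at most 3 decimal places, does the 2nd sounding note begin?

note 2 onset = 6/5b = 1043.478ms

1. 0.0ms @ 0 + 1043.478ms (6/5)
2. 1043.478ms @ 6/5 + 3130.435ms (18/5)
3. 4173.913ms @ 24/5 + 1043.478ms (6/5)
4. 5217.391ms @ 6 + 2608.696ms (3)
5. 7826.087ms @ 9 + 2608.696ms (3)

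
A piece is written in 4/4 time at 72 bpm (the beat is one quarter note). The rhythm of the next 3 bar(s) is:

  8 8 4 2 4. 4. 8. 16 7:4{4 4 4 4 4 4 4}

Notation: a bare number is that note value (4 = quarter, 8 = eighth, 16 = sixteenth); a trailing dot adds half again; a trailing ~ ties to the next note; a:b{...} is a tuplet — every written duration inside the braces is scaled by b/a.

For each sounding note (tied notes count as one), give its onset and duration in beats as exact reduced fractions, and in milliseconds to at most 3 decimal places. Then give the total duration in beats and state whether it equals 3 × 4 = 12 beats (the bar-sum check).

1) 0.0ms=0b +416.667ms=1/2b
2) 416.667ms=1/2b +416.667ms=1/2b
3) 833.333ms=1b +833.333ms=1b
4) 1666.667ms=2b +1666.667ms=2b
5) 3333.333ms=4b +1250.0ms=3/2b
6) 4583.333ms=11/2b +1250.0ms=3/2b
7) 5833.333ms=7b +625.0ms=3/4b
8) 6458.333ms=31/4b +208.333ms=1/4b
9) 6666.667ms=8b +476.19ms=4/7b
10) 7142.857ms=60/7b +476.19ms=4/7b
11) 7619.048ms=64/7b +476.19ms=4/7b
12) 8095.238ms=68/7b +476.19ms=4/7b
13) 8571.429ms=72/7b +476.19ms=4/7b
14) 9047.619ms=76/7b +476.19ms=4/7b
15) 9523.81ms=80/7b +476.19ms=4/7b
Σ=12b of 12 (72bpm 4/4) — PASS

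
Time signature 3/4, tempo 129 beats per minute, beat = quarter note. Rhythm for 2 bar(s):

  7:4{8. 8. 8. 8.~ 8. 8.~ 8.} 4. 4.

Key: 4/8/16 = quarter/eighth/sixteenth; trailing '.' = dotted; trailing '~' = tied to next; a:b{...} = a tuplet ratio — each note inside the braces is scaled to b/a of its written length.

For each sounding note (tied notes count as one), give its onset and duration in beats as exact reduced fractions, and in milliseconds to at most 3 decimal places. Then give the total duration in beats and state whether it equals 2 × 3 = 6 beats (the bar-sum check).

1) 0.0ms=0b +199.336ms=3/7b
2) 199.336ms=3/7b +199.336ms=3/7b
3) 398.671ms=6/7b +199.336ms=3/7b
4) 598.007ms=9/7b +398.671ms=6/7b
5) 996.678ms=15/7b +398.671ms=6/7b
6) 1395.349ms=3b +697.674ms=3/2b
7) 2093.023ms=9/2b +697.674ms=3/2b
Σ=6b of 6 (129bpm 3/4) — PASS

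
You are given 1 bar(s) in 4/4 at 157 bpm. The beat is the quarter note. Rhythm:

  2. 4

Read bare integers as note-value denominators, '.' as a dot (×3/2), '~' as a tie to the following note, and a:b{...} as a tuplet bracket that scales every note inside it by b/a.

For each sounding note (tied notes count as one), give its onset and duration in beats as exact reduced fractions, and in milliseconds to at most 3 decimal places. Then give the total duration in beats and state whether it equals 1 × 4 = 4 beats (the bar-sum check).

1) 0.0ms=0b +1146.497ms=3b
2) 1146.497ms=3b +382.166ms=1b
Σ=4b of 4 (157bpm 4/4) — PASS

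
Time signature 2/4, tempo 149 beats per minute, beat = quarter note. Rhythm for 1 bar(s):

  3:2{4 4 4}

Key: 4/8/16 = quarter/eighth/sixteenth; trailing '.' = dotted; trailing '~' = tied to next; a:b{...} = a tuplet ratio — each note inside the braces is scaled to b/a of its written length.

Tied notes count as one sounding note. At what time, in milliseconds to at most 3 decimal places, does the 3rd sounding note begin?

1. 0.0ms @ 0 + 268.456ms (2/3)
2. 268.456ms @ 2/3 + 268.456ms (2/3)
3. 536.913ms @ 4/3 + 268.456ms (2/3)

note 3 onset = 4/3b = 536.913ms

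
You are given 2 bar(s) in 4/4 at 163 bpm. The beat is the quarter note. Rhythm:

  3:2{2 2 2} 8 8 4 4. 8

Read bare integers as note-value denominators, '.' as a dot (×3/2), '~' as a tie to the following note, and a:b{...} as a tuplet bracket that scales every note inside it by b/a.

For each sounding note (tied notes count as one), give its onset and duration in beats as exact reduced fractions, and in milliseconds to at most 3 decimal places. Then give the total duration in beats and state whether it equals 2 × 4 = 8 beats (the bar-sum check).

1) 0.0ms=0b +490.798ms=4/3b
2) 490.798ms=4/3b +490.798ms=4/3b
3) 981.595ms=8/3b +490.798ms=4/3b
4) 1472.393ms=4b +184.049ms=1/2b
5) 1656.442ms=9/2b +184.049ms=1/2b
6) 1840.491ms=5b +368.098ms=1b
7) 2208.589ms=6b +552.147ms=3/2b
8) 2760.736ms=15/2b +184.049ms=1/2b
Σ=8b of 8 (163bpm 4/4) — PASS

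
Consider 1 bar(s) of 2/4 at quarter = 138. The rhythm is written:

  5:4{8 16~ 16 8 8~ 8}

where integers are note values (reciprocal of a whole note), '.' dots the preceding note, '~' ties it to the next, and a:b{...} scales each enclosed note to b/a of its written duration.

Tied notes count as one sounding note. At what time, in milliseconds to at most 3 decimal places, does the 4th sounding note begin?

1. 0.0ms @ 0 + 173.913ms (2/5)
2. 173.913ms @ 2/5 + 173.913ms (2/5)
3. 347.826ms @ 4/5 + 173.913ms (2/5)
4. 521.739ms @ 6/5 + 347.826ms (4/5)

note 4 onset = 6/5b = 521.739ms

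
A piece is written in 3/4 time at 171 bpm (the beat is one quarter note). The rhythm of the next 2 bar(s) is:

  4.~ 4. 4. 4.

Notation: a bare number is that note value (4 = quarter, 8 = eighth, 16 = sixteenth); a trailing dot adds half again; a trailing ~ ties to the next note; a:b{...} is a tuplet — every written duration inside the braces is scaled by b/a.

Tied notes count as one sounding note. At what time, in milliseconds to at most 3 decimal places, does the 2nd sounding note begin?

note 2 onset = 3b = 1052.632ms

1. 0.0ms @ 0 + 1052.632ms (3)
2. 1052.632ms @ 3 + 526.316ms (3/2)
3. 1578.947ms @ 9/2 + 526.316ms (3/2)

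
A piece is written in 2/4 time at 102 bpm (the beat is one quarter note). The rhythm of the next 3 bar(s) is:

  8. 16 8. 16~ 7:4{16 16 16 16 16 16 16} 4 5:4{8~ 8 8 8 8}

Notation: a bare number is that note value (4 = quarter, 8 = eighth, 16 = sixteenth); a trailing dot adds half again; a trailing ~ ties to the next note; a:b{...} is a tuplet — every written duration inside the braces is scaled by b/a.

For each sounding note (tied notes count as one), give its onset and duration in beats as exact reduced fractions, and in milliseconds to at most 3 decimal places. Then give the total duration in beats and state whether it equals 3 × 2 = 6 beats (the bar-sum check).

1) 0.0ms=0b +441.176ms=3/4b
2) 441.176ms=3/4b +147.059ms=1/4b
3) 588.235ms=1b +441.176ms=3/4b
4) 1029.412ms=7/4b +231.092ms=11/28b
5) 1260.504ms=15/7b +84.034ms=1/7b
6) 1344.538ms=16/7b +84.034ms=1/7b
7) 1428.571ms=17/7b +84.034ms=1/7b
8) 1512.605ms=18/7b +84.034ms=1/7b
9) 1596.639ms=19/7b +84.034ms=1/7b
10) 1680.672ms=20/7b +84.034ms=1/7b
11) 1764.706ms=3b +588.235ms=1b
12) 2352.941ms=4b +470.588ms=4/5b
13) 2823.529ms=24/5b +235.294ms=2/5b
14) 3058.824ms=26/5b +235.294ms=2/5b
15) 3294.118ms=28/5b +235.294ms=2/5b
Σ=6b of 6 (102bpm 2/4) — PASS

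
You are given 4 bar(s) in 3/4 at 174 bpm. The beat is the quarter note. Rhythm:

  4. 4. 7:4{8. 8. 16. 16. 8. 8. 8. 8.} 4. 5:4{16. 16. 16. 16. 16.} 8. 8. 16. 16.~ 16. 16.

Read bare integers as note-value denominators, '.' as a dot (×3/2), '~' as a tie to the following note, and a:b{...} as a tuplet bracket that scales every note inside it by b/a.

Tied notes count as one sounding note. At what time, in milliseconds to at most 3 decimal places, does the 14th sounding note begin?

note 14 onset = 81/10b = 2793.103ms

1. 0.0ms @ 0 + 517.241ms (3/2)
2. 517.241ms @ 3/2 + 517.241ms (3/2)
3. 1034.483ms @ 3 + 147.783ms (3/7)
4. 1182.266ms @ 24/7 + 147.783ms (3/7)
5. 1330.049ms @ 27/7 + 73.892ms (3/14)
6. 1403.941ms @ 57/14 + 73.892ms (3/14)
7. 1477.833ms @ 30/7 + 147.783ms (3/7)
8. 1625.616ms @ 33/7 + 147.783ms (3/7)
9. 1773.399ms @ 36/7 + 147.783ms (3/7)
10. 1921.182ms @ 39/7 + 147.783ms (3/7)
11. 2068.966ms @ 6 + 517.241ms (3/2)
12. 2586.207ms @ 15/2 + 103.448ms (3/10)
13. 2689.655ms @ 39/5 + 103.448ms (3/10)
14. 2793.103ms @ 81/10 + 103.448ms (3/10)
15. 2896.552ms @ 42/5 + 103.448ms (3/10)
16. 3000.0ms @ 87/10 + 103.448ms (3/10)
17. 3103.448ms @ 9 + 258.621ms (3/4)
18. 3362.069ms @ 39/4 + 258.621ms (3/4)
19. 3620.69ms @ 21/2 + 129.31ms (3/8)
20. 3750.0ms @ 87/8 + 258.621ms (3/4)
21. 4008.621ms @ 93/8 + 129.31ms (3/8)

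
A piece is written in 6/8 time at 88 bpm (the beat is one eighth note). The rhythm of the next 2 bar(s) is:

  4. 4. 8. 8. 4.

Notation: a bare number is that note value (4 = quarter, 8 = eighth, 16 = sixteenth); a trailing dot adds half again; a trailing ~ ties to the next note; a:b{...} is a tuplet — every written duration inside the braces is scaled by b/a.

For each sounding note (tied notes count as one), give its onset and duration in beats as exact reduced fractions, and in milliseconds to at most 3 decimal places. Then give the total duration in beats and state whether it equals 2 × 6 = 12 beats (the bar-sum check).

1) 0.0ms=0b +2045.455ms=3b
2) 2045.455ms=3b +2045.455ms=3b
3) 4090.909ms=6b +1022.727ms=3/2b
4) 5113.636ms=15/2b +1022.727ms=3/2b
5) 6136.364ms=9b +2045.455ms=3b
Σ=12b of 12 (88bpm 6/8) — PASS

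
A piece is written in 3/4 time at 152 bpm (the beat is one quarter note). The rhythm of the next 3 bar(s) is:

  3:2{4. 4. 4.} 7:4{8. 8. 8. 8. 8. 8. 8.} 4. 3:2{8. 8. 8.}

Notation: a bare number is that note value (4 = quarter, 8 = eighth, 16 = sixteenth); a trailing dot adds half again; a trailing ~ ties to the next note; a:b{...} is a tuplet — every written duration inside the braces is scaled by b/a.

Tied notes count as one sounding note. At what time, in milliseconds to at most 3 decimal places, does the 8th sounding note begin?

1. 0.0ms @ 0 + 394.737ms (1)
2. 394.737ms @ 1 + 394.737ms (1)
3. 789.474ms @ 2 + 394.737ms (1)
4. 1184.211ms @ 3 + 169.173ms (3/7)
5. 1353.383ms @ 24/7 + 169.173ms (3/7)
6. 1522.556ms @ 27/7 + 169.173ms (3/7)
7. 1691.729ms @ 30/7 + 169.173ms (3/7)
8. 1860.902ms @ 33/7 + 169.173ms (3/7)
9. 2030.075ms @ 36/7 + 169.173ms (3/7)
10. 2199.248ms @ 39/7 + 169.173ms (3/7)
11. 2368.421ms @ 6 + 592.105ms (3/2)
12. 2960.526ms @ 15/2 + 197.368ms (1/2)
13. 3157.895ms @ 8 + 197.368ms (1/2)
14. 3355.263ms @ 17/2 + 197.368ms (1/2)

note 8 onset = 33/7b = 1860.902ms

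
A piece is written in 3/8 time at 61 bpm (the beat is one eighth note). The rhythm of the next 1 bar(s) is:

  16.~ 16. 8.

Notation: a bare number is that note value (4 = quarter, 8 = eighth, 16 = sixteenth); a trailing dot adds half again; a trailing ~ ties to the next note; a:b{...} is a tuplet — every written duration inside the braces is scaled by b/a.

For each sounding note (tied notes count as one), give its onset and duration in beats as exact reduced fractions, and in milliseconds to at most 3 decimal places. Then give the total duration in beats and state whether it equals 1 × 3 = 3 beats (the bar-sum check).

1) 0.0ms=0b +1475.41ms=3/2b
2) 1475.41ms=3/2b +1475.41ms=3/2b
Σ=3b of 3 (61bpm 3/8) — PASS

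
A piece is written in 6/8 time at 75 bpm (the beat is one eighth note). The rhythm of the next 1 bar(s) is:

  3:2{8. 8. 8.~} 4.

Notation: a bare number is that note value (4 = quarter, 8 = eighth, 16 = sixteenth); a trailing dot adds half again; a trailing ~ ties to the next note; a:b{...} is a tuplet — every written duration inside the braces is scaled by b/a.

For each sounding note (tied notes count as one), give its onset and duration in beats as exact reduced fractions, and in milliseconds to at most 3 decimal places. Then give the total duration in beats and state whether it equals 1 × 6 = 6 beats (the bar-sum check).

1) 0.0ms=0b +800.0ms=1b
2) 800.0ms=1b +800.0ms=1b
3) 1600.0ms=2b +3200.0ms=4b
Σ=6b of 6 (75bpm 6/8) — PASS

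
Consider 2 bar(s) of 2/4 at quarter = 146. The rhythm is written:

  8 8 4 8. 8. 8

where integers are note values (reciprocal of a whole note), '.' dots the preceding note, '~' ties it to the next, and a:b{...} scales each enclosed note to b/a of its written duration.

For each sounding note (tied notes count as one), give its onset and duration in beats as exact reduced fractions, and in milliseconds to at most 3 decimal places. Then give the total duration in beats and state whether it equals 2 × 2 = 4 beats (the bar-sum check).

1) 0.0ms=0b +205.479ms=1/2b
2) 205.479ms=1/2b +205.479ms=1/2b
3) 410.959ms=1b +410.959ms=1b
4) 821.918ms=2b +308.219ms=3/4b
5) 1130.137ms=11/4b +308.219ms=3/4b
6) 1438.356ms=7/2b +205.479ms=1/2b
Σ=4b of 4 (146bpm 2/4) — PASS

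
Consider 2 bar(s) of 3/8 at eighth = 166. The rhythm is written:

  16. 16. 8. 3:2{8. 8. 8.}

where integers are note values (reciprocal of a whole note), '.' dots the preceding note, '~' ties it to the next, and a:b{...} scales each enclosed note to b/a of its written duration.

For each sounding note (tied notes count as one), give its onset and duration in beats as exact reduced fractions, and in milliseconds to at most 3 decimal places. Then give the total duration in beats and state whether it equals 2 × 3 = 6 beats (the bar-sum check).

1) 0.0ms=0b +271.084ms=3/4b
2) 271.084ms=3/4b +271.084ms=3/4b
3) 542.169ms=3/2b +542.169ms=3/2b
4) 1084.337ms=3b +361.446ms=1b
5) 1445.783ms=4b +361.446ms=1b
6) 1807.229ms=5b +361.446ms=1b
Σ=6b of 6 (166bpm 3/8) — PASS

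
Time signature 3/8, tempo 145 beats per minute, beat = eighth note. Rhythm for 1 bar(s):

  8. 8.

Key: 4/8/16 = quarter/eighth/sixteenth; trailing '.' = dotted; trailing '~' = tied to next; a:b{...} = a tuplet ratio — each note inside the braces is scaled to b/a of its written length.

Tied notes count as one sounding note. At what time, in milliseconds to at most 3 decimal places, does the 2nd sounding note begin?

1. 0.0ms @ 0 + 620.69ms (3/2)
2. 620.69ms @ 3/2 + 620.69ms (3/2)

note 2 onset = 3/2b = 620.69ms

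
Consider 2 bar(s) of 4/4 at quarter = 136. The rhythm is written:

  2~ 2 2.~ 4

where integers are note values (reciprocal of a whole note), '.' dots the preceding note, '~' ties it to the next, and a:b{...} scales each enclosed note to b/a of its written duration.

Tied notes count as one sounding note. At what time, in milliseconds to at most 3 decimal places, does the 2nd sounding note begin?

note 2 onset = 4b = 1764.706ms

1. 0.0ms @ 0 + 1764.706ms (4)
2. 1764.706ms @ 4 + 1764.706ms (4)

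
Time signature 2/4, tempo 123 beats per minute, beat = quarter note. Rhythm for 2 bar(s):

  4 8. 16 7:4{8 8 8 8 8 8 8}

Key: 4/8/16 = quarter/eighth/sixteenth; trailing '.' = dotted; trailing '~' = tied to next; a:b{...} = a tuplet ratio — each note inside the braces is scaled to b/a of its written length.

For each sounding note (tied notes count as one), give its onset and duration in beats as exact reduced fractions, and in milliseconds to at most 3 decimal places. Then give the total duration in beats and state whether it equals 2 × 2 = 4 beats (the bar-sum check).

1) 0.0ms=0b +487.805ms=1b
2) 487.805ms=1b +365.854ms=3/4b
3) 853.659ms=7/4b +121.951ms=1/4b
4) 975.61ms=2b +139.373ms=2/7b
5) 1114.983ms=16/7b +139.373ms=2/7b
6) 1254.355ms=18/7b +139.373ms=2/7b
7) 1393.728ms=20/7b +139.373ms=2/7b
8) 1533.101ms=22/7b +139.373ms=2/7b
9) 1672.474ms=24/7b +139.373ms=2/7b
10) 1811.847ms=26/7b +139.373ms=2/7b
Σ=4b of 4 (123bpm 2/4) — PASS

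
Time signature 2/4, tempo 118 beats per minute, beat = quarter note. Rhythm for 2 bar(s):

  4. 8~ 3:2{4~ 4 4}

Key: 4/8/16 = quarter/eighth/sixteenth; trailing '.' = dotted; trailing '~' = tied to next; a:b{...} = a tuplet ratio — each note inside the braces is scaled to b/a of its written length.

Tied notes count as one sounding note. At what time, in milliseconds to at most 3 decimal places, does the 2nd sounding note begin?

1. 0.0ms @ 0 + 762.712ms (3/2)
2. 762.712ms @ 3/2 + 932.203ms (11/6)
3. 1694.915ms @ 10/3 + 338.983ms (2/3)

note 2 onset = 3/2b = 762.712ms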